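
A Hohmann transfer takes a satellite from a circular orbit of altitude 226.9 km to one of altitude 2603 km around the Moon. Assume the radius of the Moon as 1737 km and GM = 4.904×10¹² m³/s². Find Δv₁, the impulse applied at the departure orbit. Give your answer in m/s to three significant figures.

r₁ = 1737 + 226.9 = 1963.9 km = 1.9639×10⁶ m.
r₂ = 1737 + 2603 = 4340.0 km = 4.3400×10⁶ m.
Transfer ellipse a_t = (r₁ + r₂)/2 = 3.152×10⁶ m.
At r₁: circular v_c1 = √(μ/r₁) = 1580 m/s; transfer-perilune v_p = √[μ(2/r₁ − 1/a_t)] = 1854 m/s.
Δv₁ = v_p − v_c1 = 274.0 m/s.

Δv ≈ 274 m/s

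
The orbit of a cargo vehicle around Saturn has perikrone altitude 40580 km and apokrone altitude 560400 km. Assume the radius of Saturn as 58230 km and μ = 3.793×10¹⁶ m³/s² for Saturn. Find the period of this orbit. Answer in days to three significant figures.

T ≈ 2.54 days

r_p = 58230 + 40580 = 98810 km = 9.8810×10⁷ m.
r_a = 58230 + 560400 = 618630 km = 6.1863×10⁸ m.
Semi-major axis a = (r_p + r_a)/2 = (98810 + 6.1863×10⁵)/2 = 3.5872×10⁵ km = 3.587×10⁸ m.
By Kepler's third law T = 2π√(a³/μ) = 2π × 3.489×10⁴ = 2.192×10⁵ s.
= 2.537 days.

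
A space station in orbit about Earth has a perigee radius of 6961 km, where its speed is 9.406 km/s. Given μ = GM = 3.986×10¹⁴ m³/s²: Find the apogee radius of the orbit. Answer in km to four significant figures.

r_p = 6.961×10⁶ m.
Specific energy ε = v²/2 − μ/r = -1.303×10⁷ J/kg, so a = −μ/(2ε) = 1.530×10⁷ m.
The apsides satisfy r_p + r_a = 2a, so the apogee radius is 2a − r_p = 2.364×10⁷ m = 23641 km.

apogee radius ≈ 23640 km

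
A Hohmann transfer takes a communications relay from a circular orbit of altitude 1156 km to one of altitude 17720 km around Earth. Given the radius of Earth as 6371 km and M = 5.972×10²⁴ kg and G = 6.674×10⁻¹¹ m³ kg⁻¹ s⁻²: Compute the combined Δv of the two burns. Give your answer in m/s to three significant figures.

μ = GM = 6.674×10⁻¹¹ × 5.972×10²⁴ = 3.986×10¹⁴ m³/s².
r₁ = 6371 + 1156 = 7527.0 km = 7.5270×10⁶ m.
r₂ = 6371 + 17720 = 24091 km = 2.4091×10⁷ m.
Transfer ellipse a_t = (r₁ + r₂)/2 = 1.581×10⁷ m.
At r₁: circular v_c1 = √(μ/r₁) = 7277 m/s; transfer-perigee v_p = √[μ(2/r₁ − 1/a_t)] = 8983 m/s.
Δv₁ = v_p − v_c1 = 1706 m/s.
At r₂: circular v_c2 = √(μ/r₂) = 4067 m/s; transfer-apogee v_a = √[μ(2/r₂ − 1/a_t)] = 2807 m/s.
Δv₂ = v_c2 − v_a = 1261 m/s.
Total Δv = Δv₁ + Δv₂ = 2967 m/s.

Δv_total ≈ 2970 m/s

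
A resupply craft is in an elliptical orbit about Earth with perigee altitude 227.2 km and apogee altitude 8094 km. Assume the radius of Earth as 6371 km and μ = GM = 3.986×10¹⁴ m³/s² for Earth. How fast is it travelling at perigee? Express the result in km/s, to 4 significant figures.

v ≈ 9.109 km/s

r_p = 6371 + 227.2 = 6598.2 km = 6.5982×10⁶ m.
r_a = 6371 + 8094 = 14465 km = 1.4465×10⁷ m.
Semi-major axis a = (r_p + r_a)/2 = 10532 km = 1.053×10⁷ m.
Vis-viva: v² = μ(2/r − 1/a) = 3.986×10¹⁴ × (3.031×10⁻⁷ − 9.495×10⁻⁸) = 8.297×10⁷ m²/s².
v = 9109 m/s = 9.109 km/s.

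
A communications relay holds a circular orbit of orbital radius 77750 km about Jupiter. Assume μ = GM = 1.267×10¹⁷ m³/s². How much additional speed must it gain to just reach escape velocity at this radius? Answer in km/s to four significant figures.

r = 77750 km = 7.775×10⁷ m.
Circular speed v_c = √(μ/r) = 40370 m/s.
Escape speed v_esc = √(2μ/r) = √2 × v_c = 57090 m/s.
Δv = v_esc − v_c = 16720 m/s = 16.72 km/s.

Δv ≈ 16.72 km/s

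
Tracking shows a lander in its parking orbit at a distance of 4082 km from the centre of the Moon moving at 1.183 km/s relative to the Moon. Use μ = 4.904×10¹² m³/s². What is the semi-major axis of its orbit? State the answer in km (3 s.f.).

a ≈ 4890 km

r = 4.082×10⁶ m.
Vis-viva rearranged: 1/a = 2/r − v²/μ = 4.900×10⁻⁷ − 2.854×10⁻⁷ = 2.046×10⁻⁷ m⁻¹.
a = 4.888×10⁶ m = 4888.1 km.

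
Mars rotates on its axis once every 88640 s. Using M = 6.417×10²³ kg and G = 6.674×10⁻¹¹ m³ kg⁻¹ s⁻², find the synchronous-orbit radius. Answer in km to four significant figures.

r_sync ≈ 20430 km

μ = GM = 6.674×10⁻¹¹ × 6.417×10²³ = 4.283×10¹³ m³/s².
A synchronous orbit has period T, so by Kepler's third law a = (μT²/4π²)^(1/3).
μT²/4π² = 4.283×10¹³ × (8.864×10⁴)² / 39.48 = 8.524×10²¹ m³.
a = 2.043×10⁷ m = 20427 km.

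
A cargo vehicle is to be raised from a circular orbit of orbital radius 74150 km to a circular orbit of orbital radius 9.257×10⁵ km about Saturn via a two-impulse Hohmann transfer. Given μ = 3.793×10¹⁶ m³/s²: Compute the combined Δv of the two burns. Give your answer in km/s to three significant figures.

Δv_total ≈ 12.1 km/s

r₁ = 74150 km = 7.415×10⁷ m.
r₂ = 9.257×10⁵ km = 9.257×10⁸ m.
Transfer ellipse a_t = (r₁ + r₂)/2 = 4.999×10⁸ m.
At r₁: circular v_c1 = √(μ/r₁) = 22620 m/s; transfer-perikrone v_p = √[μ(2/r₁ − 1/a_t)] = 30780 m/s.
Δv₁ = v_p − v_c1 = 8159 m/s.
At r₂: circular v_c2 = √(μ/r₂) = 6401 m/s; transfer-apokrone v_a = √[μ(2/r₂ − 1/a_t)] = 2465 m/s.
Δv₂ = v_c2 − v_a = 3936 m/s.
Total Δv = Δv₁ + Δv₂ = 12100 m/s = 12.10 km/s.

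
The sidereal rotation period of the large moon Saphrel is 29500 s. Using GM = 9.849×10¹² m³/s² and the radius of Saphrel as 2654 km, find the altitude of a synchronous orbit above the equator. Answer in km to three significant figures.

h_sync ≈ 3360 km

A synchronous orbit has period T, so by Kepler's third law a = (μT²/4π²)^(1/3).
μT²/4π² = 9.849×10¹² × (2.950×10⁴)² / 39.48 = 2.171×10²⁰ m³.
a = 6.010×10⁶ m = 6010.2 km.
Altitude h = a − R = 6010.2 − 2654 = 3356.2 km.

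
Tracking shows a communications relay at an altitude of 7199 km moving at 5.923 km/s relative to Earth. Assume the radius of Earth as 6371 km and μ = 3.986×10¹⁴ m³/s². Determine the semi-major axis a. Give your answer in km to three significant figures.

a ≈ 16800 km

r = 6371 + 7199 = 13570 km = 1.357×10⁷ m.
Vis-viva rearranged: 1/a = 2/r − v²/μ = 1.474×10⁻⁷ − 8.801×10⁻⁸ = 5.937×10⁻⁸ m⁻¹.
a = 1.684×10⁷ m = 16843 km.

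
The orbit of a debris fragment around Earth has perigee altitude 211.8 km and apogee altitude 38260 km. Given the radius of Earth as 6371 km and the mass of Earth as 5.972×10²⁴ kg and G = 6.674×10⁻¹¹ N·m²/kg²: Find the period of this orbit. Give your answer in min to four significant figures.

T ≈ 679.7 min

μ = GM = 6.674×10⁻¹¹ × 5.972×10²⁴ = 3.986×10¹⁴ m³/s².
r_p = 6371 + 211.8 = 6582.8 km = 6.5828×10⁶ m.
r_a = 6371 + 38260 = 44631 km = 4.4631×10⁷ m.
Semi-major axis a = (r_p + r_a)/2 = (6582.8 + 44631)/2 = 25607 km = 2.561×10⁷ m.
By Kepler's third law T = 2π√(a³/μ) = 2π × 6.491×10³ = 4.078×10⁴ s.
= 679.7 min.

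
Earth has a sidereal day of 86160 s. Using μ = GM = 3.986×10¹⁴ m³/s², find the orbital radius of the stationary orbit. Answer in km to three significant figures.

r_sync ≈ 42200 km

A synchronous orbit has period T, so by Kepler's third law a = (μT²/4π²)^(1/3).
μT²/4π² = 3.986×10¹⁴ × (8.616×10⁴)² / 39.48 = 7.495×10²² m³.
a = 4.216×10⁷ m = 42163 km.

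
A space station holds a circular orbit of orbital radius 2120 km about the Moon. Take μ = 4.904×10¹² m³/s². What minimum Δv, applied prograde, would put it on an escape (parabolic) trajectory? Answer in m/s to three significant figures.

r = 2120 km = 2.120×10⁶ m.
Circular speed v_c = √(μ/r) = 1521 m/s.
Escape speed v_esc = √(2μ/r) = √2 × v_c = 2151 m/s.
Δv = v_esc − v_c = 630.0 m/s.

Δv ≈ 630 m/s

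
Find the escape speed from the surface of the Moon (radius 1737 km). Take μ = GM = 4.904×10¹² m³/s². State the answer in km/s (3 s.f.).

r = R = 1.737×10⁶ m.
Escape speed v_esc = √(2μ/r) = √(2 × 4.904×10¹² / 1.737×10⁶) = √(5.647×10⁶) = 2376 m/s.
= 2.376 km/s.

v_esc ≈ 2.38 km/s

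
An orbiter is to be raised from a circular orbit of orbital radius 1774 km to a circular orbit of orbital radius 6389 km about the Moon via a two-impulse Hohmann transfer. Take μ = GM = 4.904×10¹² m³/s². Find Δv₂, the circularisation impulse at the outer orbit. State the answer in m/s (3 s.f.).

Δv ≈ 299 m/s

r₁ = 1774 km = 1.774×10⁶ m.
r₂ = 6389 km = 6.389×10⁶ m.
Transfer ellipse a_t = (r₁ + r₂)/2 = 4.082×10⁶ m.
At r₁: circular v_c1 = √(μ/r₁) = 1663 m/s; transfer-perilune v_p = √[μ(2/r₁ − 1/a_t)] = 2080 m/s.
At r₂: circular v_c2 = √(μ/r₂) = 876.1 m/s; transfer-apolune v_a = √[μ(2/r₂ − 1/a_t)] = 577.6 m/s.
Δv₂ = v_c2 − v_a = 298.5 m/s.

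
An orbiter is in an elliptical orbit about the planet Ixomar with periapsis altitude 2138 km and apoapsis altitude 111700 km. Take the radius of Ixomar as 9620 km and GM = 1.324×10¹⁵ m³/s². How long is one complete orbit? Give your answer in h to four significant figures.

T ≈ 26.03 h

r_p = 9620 + 2138 = 11758 km = 1.1758×10⁷ m.
r_a = 9620 + 111700 = 121320 km = 1.2132×10⁸ m.
Semi-major axis a = (r_p + r_a)/2 = (11758 + 1.2132×10⁵)/2 = 66539 km = 6.654×10⁷ m.
By Kepler's third law T = 2π√(a³/μ) = 2π × 1.492×10⁴ = 9.372×10⁴ s.
= 26.03 h.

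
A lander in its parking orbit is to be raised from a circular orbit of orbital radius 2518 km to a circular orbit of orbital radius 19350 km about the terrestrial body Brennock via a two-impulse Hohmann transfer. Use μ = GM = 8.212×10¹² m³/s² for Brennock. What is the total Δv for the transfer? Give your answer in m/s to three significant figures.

r₁ = 2518 km = 2.518×10⁶ m.
r₂ = 19350 km = 1.935×10⁷ m.
Transfer ellipse a_t = (r₁ + r₂)/2 = 1.093×10⁷ m.
At r₁: circular v_c1 = √(μ/r₁) = 1806 m/s; transfer-periapsis v_p = √[μ(2/r₁ − 1/a_t)] = 2402 m/s.
Δv₁ = v_p − v_c1 = 596.5 m/s.
At r₂: circular v_c2 = √(μ/r₂) = 651.5 m/s; transfer-apoapsis v_a = √[μ(2/r₂ − 1/a_t)] = 312.6 m/s.
Δv₂ = v_c2 − v_a = 338.8 m/s.
Total Δv = Δv₁ + Δv₂ = 935.3 m/s.

Δv_total ≈ 935 m/s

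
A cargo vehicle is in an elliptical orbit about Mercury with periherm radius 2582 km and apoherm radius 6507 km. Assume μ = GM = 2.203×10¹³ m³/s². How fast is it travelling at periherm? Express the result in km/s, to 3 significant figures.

Semi-major axis a = (r_p + r_a)/2 = 4544.5 km = 4.544×10⁶ m.
Vis-viva: v² = μ(2/r − 1/a) = 2.203×10¹³ × (7.746×10⁻⁷ − 2.200×10⁻⁷) = 1.222×10⁷ m²/s².
v = 3495 m/s = 3.495 km/s.

v ≈ 3.50 km/s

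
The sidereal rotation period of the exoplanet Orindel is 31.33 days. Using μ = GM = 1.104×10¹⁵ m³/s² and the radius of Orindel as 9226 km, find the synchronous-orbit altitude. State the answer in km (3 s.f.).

T = 31.33 days = 2.707×10⁶ s.
A synchronous orbit has period T, so by Kepler's third law a = (μT²/4π²)^(1/3).
μT²/4π² = 1.104×10¹⁵ × (2.707×10⁶)² / 39.48 = 2.049×10²⁶ m³.
a = 5.895×10⁸ m = 5.8955×10⁵ km.
Altitude h = a − R = 5.8955×10⁵ − 9226 = 5.8032×10⁵ km.

h_sync ≈ 5.80×10⁵ km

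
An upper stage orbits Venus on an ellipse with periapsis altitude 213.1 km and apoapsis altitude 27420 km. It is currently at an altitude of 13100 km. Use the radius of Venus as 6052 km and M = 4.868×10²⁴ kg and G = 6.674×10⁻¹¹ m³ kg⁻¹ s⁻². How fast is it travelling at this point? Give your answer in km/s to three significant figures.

μ = GM = 6.674×10⁻¹¹ × 4.868×10²⁴ = 3.249×10¹⁴ m³/s².
r_p = 6052 + 213.1 = 6265.1 km = 6.2651×10⁶ m.
r_a = 6052 + 27420 = 33472 km = 3.3472×10⁷ m.
r = 6052 + 13100 = 19152 km = 1.915×10⁷ m.
Semi-major axis a = (r_p + r_a)/2 = 19869 km = 1.987×10⁷ m.
Vis-viva: v² = μ(2/r − 1/a) = 3.249×10¹⁴ × (1.044×10⁻⁷ − 5.033×10⁻⁸) = 1.758×10⁷ m²/s².
v = 4192 m/s = 4.192 km/s.

v ≈ 4.19 km/s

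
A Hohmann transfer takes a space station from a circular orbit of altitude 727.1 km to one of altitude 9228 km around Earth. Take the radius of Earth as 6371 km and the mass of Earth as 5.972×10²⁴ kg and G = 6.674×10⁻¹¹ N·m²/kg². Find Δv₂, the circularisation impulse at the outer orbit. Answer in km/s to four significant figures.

Δv ≈ 1.057 km/s

μ = GM = 6.674×10⁻¹¹ × 5.972×10²⁴ = 3.986×10¹⁴ m³/s².
r₁ = 6371 + 727.1 = 7098.1 km = 7.0981×10⁶ m.
r₂ = 6371 + 9228 = 15599 km = 1.5599×10⁷ m.
Transfer ellipse a_t = (r₁ + r₂)/2 = 1.135×10⁷ m.
At r₁: circular v_c1 = √(μ/r₁) = 7493 m/s; transfer-perigee v_p = √[μ(2/r₁ − 1/a_t)] = 8785 m/s.
At r₂: circular v_c2 = √(μ/r₂) = 5055 m/s; transfer-apogee v_a = √[μ(2/r₂ − 1/a_t)] = 3998 m/s.
Δv₂ = v_c2 − v_a = 1057 m/s.
= 1.057 km/s.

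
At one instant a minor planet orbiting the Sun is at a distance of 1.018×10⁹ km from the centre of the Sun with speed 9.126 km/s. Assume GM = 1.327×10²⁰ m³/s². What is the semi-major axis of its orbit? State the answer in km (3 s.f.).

r = 1.018×10¹² m.
Specific orbital energy ε = v²/2 − μ/r = (9126)²/2 − 1.327×10²⁰/1.018×10¹² = -8.871×10⁷ J/kg.
Since ε = −μ/(2a), a = −μ/(2ε) = 7.479×10¹¹ m = 7.4793×10⁸ km.

a ≈ 7.48×10⁸ km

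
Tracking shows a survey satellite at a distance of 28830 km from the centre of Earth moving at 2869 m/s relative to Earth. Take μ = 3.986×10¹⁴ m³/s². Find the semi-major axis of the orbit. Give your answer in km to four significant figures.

a ≈ 20520 km

r = 2.883×10⁷ m.
Vis-viva rearranged: 1/a = 2/r − v²/μ = 6.937×10⁻⁸ − 2.065×10⁻⁸ = 4.872×10⁻⁸ m⁻¹.
a = 2.052×10⁷ m = 20525 km.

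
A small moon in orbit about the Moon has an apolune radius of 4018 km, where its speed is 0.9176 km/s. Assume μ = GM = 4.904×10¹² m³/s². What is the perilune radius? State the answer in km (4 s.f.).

perilune radius ≈ 2116 km

r_a = 4.018×10⁶ m.
Specific energy ε = v²/2 − μ/r = -7.995×10⁵ J/kg, so a = −μ/(2ε) = 3.067×10⁶ m.
The apsides satisfy r_p + r_a = 2a, so the perilune radius is 2a − r_a = 2.116×10⁶ m = 2115.7 km.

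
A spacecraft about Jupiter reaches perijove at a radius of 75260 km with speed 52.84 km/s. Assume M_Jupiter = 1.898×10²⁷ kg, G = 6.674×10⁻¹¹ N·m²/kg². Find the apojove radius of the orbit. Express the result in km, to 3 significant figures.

μ = GM = 6.674×10⁻¹¹ × 1.898×10²⁷ = 1.267×10¹⁷ m³/s².
r_p = 7.526×10⁷ m.
Specific energy ε = v²/2 − μ/r = -2.871×10⁸ J/kg, so a = −μ/(2ε) = 2.206×10⁸ m.
The apsides satisfy r_p + r_a = 2a, so the apojove radius is 2a − r_p = 3.660×10⁸ m = 3.6596×10⁵ km.

apojove radius ≈ 3.66×10⁵ km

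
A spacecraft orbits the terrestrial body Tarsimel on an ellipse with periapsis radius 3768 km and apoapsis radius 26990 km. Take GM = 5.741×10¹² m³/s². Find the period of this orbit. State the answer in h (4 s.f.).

T ≈ 43.93 h

Semi-major axis a = (r_p + r_a)/2 = (3768.0 + 26990)/2 = 15379 km = 1.538×10⁷ m.
By Kepler's third law T = 2π√(a³/μ) = 2π × 2.517×10⁴ = 1.582×10⁵ s.
= 43.93 h.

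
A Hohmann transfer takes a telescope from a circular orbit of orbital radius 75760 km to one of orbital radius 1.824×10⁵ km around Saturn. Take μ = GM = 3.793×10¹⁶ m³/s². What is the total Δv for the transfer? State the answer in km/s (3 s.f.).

Δv_total ≈ 7.60 km/s

r₁ = 75760 km = 7.576×10⁷ m.
r₂ = 1.824×10⁵ km = 1.824×10⁸ m.
Transfer ellipse a_t = (r₁ + r₂)/2 = 1.291×10⁸ m.
At r₁: circular v_c1 = √(μ/r₁) = 22380 m/s; transfer-perikrone v_p = √[μ(2/r₁ − 1/a_t)] = 26600 m/s.
Δv₁ = v_p − v_c1 = 4223 m/s.
At r₂: circular v_c2 = √(μ/r₂) = 14420 m/s; transfer-apokrone v_a = √[μ(2/r₂ − 1/a_t)] = 11050 m/s.
Δv₂ = v_c2 − v_a = 3373 m/s.
Total Δv = Δv₁ + Δv₂ = 7596 m/s = 7.596 km/s.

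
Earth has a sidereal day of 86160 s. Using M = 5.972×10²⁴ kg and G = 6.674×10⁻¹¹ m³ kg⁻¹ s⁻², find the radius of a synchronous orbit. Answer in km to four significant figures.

r_sync ≈ 42160 km

μ = GM = 6.674×10⁻¹¹ × 5.972×10²⁴ = 3.986×10¹⁴ m³/s².
A synchronous orbit has period T, so by Kepler's third law a = (μT²/4π²)^(1/3).
μT²/4π² = 3.986×10¹⁴ × (8.616×10⁴)² / 39.48 = 7.495×10²² m³.
a = 4.216×10⁷ m = 42162 km.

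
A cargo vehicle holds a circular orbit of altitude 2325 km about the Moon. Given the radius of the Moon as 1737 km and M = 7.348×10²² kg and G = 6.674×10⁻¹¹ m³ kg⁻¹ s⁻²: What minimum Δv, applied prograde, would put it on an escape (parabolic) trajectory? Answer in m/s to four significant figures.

Δv ≈ 455.1 m/s

μ = GM = 6.674×10⁻¹¹ × 7.348×10²² = 4.904×10¹² m³/s².
r = 1737 + 2325 = 4062.0 km = 4.0620×10⁶ m.
Circular speed v_c = √(μ/r) = 1099 m/s.
Escape speed v_esc = √(2μ/r) = √2 × v_c = 1554 m/s.
Δv = v_esc − v_c = 455.1 m/s.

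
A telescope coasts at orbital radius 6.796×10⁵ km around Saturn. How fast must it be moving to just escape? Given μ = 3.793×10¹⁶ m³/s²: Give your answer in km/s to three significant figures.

v_esc ≈ 10.6 km/s

r = 6.796×10⁵ km = 6.796×10⁸ m.
Escape speed v_esc = √(2μ/r) = √(2 × 3.793×10¹⁶ / 6.796×10⁸) = √(1.116×10⁸) = 10570 m/s.
= 10.57 km/s.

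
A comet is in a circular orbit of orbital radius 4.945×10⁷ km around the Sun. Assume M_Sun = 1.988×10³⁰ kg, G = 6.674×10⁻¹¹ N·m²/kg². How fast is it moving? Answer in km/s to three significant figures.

μ = GM = 6.674×10⁻¹¹ × 1.988×10³⁰ = 1.327×10²⁰ m³/s².
r = 4.945×10⁷ km = 4.945×10¹⁰ m.
For a circular orbit v = √(μ/r) = √(1.327×10²⁰ / 4.945×10¹⁰) = √(2.683×10⁹) = 51800 m/s.
That is 51.80 km/s.

v ≈ 51.8 km/s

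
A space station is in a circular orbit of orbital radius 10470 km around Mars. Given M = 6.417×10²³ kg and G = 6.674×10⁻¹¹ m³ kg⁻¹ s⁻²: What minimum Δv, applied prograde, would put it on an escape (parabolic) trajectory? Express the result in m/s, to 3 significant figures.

Δv ≈ 838 m/s

μ = GM = 6.674×10⁻¹¹ × 6.417×10²³ = 4.283×10¹³ m³/s².
r = 10470 km = 1.047×10⁷ m.
Circular speed v_c = √(μ/r) = 2022 m/s.
Escape speed v_esc = √(2μ/r) = √2 × v_c = 2860 m/s.
Δv = v_esc − v_c = 837.7 m/s.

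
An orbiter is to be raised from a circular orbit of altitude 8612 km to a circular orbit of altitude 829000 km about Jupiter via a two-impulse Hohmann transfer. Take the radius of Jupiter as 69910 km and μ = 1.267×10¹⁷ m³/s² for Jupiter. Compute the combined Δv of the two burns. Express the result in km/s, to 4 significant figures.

r₁ = 69910 + 8612 = 78522 km = 7.8522×10⁷ m.
r₂ = 69910 + 829000 = 898910 km = 8.9891×10⁸ m.
Transfer ellipse a_t = (r₁ + r₂)/2 = 4.887×10⁸ m.
At r₁: circular v_c1 = √(μ/r₁) = 40170 m/s; transfer-perijove v_p = √[μ(2/r₁ − 1/a_t)] = 54480 m/s.
Δv₁ = v_p − v_c1 = 14310 m/s.
At r₂: circular v_c2 = √(μ/r₂) = 11870 m/s; transfer-apojove v_a = √[μ(2/r₂ − 1/a_t)] = 4759 m/s.
Δv₂ = v_c2 − v_a = 7113 m/s.
Total Δv = Δv₁ + Δv₂ = 21420 m/s = 21.42 km/s.

Δv_total ≈ 21.42 km/s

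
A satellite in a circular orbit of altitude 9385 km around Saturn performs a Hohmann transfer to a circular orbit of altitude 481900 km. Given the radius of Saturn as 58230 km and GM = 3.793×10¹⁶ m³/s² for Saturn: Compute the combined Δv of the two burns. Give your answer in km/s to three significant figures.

r₁ = 58230 + 9385 = 67615 km = 6.7615×10⁷ m.
r₂ = 58230 + 481900 = 540130 km = 5.4013×10⁸ m.
Transfer ellipse a_t = (r₁ + r₂)/2 = 3.039×10⁸ m.
At r₁: circular v_c1 = √(μ/r₁) = 23680 m/s; transfer-perikrone v_p = √[μ(2/r₁ − 1/a_t)] = 31580 m/s.
Δv₁ = v_p − v_c1 = 7892 m/s.
At r₂: circular v_c2 = √(μ/r₂) = 8380 m/s; transfer-apokrone v_a = √[μ(2/r₂ − 1/a_t)] = 3953 m/s.
Δv₂ = v_c2 − v_a = 4427 m/s.
Total Δv = Δv₁ + Δv₂ = 12320 m/s = 12.32 km/s.

Δv_total ≈ 12.3 km/s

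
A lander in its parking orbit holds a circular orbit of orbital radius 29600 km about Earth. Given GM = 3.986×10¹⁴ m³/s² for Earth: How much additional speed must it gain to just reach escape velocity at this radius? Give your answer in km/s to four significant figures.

r = 29600 km = 2.960×10⁷ m.
Circular speed v_c = √(μ/r) = 3670 m/s.
Escape speed v_esc = √(2μ/r) = √2 × v_c = 5190 m/s.
Δv = v_esc − v_c = 1520 m/s = 1.520 km/s.

Δv ≈ 1.520 km/s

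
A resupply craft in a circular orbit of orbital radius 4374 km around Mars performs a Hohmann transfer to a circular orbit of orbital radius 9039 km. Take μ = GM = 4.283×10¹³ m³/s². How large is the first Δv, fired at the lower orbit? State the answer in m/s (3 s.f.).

r₁ = 4374 km = 4.374×10⁶ m.
r₂ = 9039 km = 9.039×10⁶ m.
Transfer ellipse a_t = (r₁ + r₂)/2 = 6.706×10⁶ m.
At r₁: circular v_c1 = √(μ/r₁) = 3129 m/s; transfer-periapsis v_p = √[μ(2/r₁ − 1/a_t)] = 3633 m/s.
Δv₁ = v_p − v_c1 = 503.6 m/s.

Δv ≈ 504 m/s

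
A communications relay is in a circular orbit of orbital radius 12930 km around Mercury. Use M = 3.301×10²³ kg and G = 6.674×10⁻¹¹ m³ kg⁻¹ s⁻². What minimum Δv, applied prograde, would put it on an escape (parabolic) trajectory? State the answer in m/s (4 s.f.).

μ = GM = 6.674×10⁻¹¹ × 3.301×10²³ = 2.203×10¹³ m³/s².
r = 12930 km = 1.293×10⁷ m.
Circular speed v_c = √(μ/r) = 1305 m/s.
Escape speed v_esc = √(2μ/r) = √2 × v_c = 1846 m/s.
Δv = v_esc − v_c = 540.7 m/s.

Δv ≈ 540.7 m/s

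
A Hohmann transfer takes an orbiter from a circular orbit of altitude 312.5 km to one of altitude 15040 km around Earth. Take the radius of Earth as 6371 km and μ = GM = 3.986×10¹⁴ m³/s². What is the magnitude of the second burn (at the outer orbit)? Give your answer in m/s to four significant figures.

r₁ = 6371 + 312.5 = 6683.5 km = 6.6835×10⁶ m.
r₂ = 6371 + 15040 = 21411 km = 2.1411×10⁷ m.
Transfer ellipse a_t = (r₁ + r₂)/2 = 1.405×10⁷ m.
At r₁: circular v_c1 = √(μ/r₁) = 7723 m/s; transfer-perigee v_p = √[μ(2/r₁ − 1/a_t)] = 9534 m/s.
At r₂: circular v_c2 = √(μ/r₂) = 4315 m/s; transfer-apogee v_a = √[μ(2/r₂ − 1/a_t)] = 2976 m/s.
Δv₂ = v_c2 − v_a = 1339 m/s.

Δv ≈ 1339 m/s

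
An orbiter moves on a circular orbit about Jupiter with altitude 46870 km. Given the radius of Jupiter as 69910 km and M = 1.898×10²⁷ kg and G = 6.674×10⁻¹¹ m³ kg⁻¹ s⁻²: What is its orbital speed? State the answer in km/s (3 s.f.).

μ = GM = 6.674×10⁻¹¹ × 1.898×10²⁷ = 1.267×10¹⁷ m³/s².
r = 69910 + 46870 = 116780 km = 1.1678×10⁸ m.
For a circular orbit v = √(μ/r) = √(1.267×10¹⁷ / 1.168×10⁸) = √(1.085×10⁹) = 32930 m/s.
That is 32.93 km/s.

v ≈ 32.9 km/s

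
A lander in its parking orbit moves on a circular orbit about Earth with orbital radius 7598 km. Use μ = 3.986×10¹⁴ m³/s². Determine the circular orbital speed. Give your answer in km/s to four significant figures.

v ≈ 7.243 km/s

r = 7598 km = 7.598×10⁶ m.
For a circular orbit v = √(μ/r) = √(3.986×10¹⁴ / 7.598×10⁶) = √(5.246×10⁷) = 7243 m/s.
That is 7.243 km/s.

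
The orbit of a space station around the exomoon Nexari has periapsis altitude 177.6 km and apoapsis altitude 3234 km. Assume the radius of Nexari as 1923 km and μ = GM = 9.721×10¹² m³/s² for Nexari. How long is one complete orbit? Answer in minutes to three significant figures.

T ≈ 232 minutes

r_p = 1923 + 177.6 = 2100.6 km = 2.1006×10⁶ m.
r_a = 1923 + 3234 = 5157.0 km = 5.1570×10⁶ m.
Semi-major axis a = (r_p + r_a)/2 = (2100.6 + 5157.0)/2 = 3628.8 km = 3.629×10⁶ m.
By Kepler's third law T = 2π√(a³/μ) = 2π × 2.217×10³ = 1.393×10⁴ s.
= 232.2 minutes.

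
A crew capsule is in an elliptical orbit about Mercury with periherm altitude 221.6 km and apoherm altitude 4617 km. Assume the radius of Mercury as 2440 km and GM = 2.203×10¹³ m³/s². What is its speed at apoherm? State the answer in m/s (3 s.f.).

v ≈ 1310 m/s

r_p = 2440 + 221.6 = 2661.6 km = 2.6616×10⁶ m.
r_a = 2440 + 4617 = 7057.0 km = 7.0570×10⁶ m.
Semi-major axis a = (r_p + r_a)/2 = 4859.3 km = 4.859×10⁶ m.
Vis-viva: v² = μ(2/r − 1/a) = 2.203×10¹³ × (2.834×10⁻⁷ − 2.058×10⁻⁷) = 1.710×10⁶ m²/s².
v = 1308 m/s.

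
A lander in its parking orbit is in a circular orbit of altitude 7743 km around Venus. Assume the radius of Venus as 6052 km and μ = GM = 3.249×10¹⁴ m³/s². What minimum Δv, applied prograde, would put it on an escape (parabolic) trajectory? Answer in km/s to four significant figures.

r = 6052 + 7743 = 13795 km = 1.3795×10⁷ m.
Circular speed v_c = √(μ/r) = 4853 m/s.
Escape speed v_esc = √(2μ/r) = √2 × v_c = 6863 m/s.
Δv = v_esc − v_c = 2010 m/s = 2.010 km/s.

Δv ≈ 2.010 km/s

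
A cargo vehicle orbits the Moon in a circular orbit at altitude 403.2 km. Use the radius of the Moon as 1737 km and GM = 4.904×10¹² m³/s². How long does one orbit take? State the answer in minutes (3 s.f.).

T ≈ 148 minutes

r = 1737 + 403.2 = 2140.2 km = 2.1402×10⁶ m.
Kepler's third law: T = 2π√(r³/μ) = 2π√((2.140×10⁶)³ / 4.904×10¹²).
r³/μ = 1.999×10⁶ s², so T = 2π × 1.414×10³ = 8.884×10³ s.
Converting: 8.884×10³ s ÷ 60.00 = 148.1 minutes.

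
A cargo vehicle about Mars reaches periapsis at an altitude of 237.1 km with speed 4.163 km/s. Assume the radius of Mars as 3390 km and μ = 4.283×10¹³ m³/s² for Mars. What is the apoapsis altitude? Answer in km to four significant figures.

apoapsis altitude ≈ 6610 km

r_p = 3390 + 237.1 = 3627.1 km = 3.627×10⁶ m.
Specific energy ε = v²/2 − μ/r = -3.143×10⁶ J/kg, so a = −μ/(2ε) = 6.813×10⁶ m.
The apsides satisfy r_p + r_a = 2a, so the apoapsis radius is 2a − r_p = 1.000×10⁷ m = 9999.8 km.
Apoapsis altitude = 9999.8 − 3390 = 6609.8 km.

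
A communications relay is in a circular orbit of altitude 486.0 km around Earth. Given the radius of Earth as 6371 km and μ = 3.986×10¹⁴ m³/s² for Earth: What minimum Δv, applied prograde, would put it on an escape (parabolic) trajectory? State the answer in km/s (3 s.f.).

r = 6371 + 486.0 = 6857.0 km = 6.8570×10⁶ m.
Circular speed v_c = √(μ/r) = 7624 m/s.
Escape speed v_esc = √(2μ/r) = √2 × v_c = 10780 m/s.
Δv = v_esc − v_c = 3158 m/s = 3.158 km/s.

Δv ≈ 3.16 km/s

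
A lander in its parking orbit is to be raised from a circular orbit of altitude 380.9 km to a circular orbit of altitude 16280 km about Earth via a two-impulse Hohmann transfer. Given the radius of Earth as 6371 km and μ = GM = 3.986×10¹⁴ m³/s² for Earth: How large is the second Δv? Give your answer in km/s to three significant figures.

r₁ = 6371 + 380.9 = 6751.9 km = 6.7519×10⁶ m.
r₂ = 6371 + 16280 = 22651 km = 2.2651×10⁷ m.
Transfer ellipse a_t = (r₁ + r₂)/2 = 1.470×10⁷ m.
At r₁: circular v_c1 = √(μ/r₁) = 7683 m/s; transfer-perigee v_p = √[μ(2/r₁ − 1/a_t)] = 9537 m/s.
At r₂: circular v_c2 = √(μ/r₂) = 4195 m/s; transfer-apogee v_a = √[μ(2/r₂ − 1/a_t)] = 2843 m/s.
Δv₂ = v_c2 − v_a = 1352 m/s.
= 1.352 km/s.

Δv ≈ 1.35 km/s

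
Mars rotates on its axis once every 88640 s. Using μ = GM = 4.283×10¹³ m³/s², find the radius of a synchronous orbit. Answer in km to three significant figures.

r_sync ≈ 20400 km

A synchronous orbit has period T, so by Kepler's third law a = (μT²/4π²)^(1/3).
μT²/4π² = 4.283×10¹³ × (8.864×10⁴)² / 39.48 = 8.524×10²¹ m³.
a = 2.043×10⁷ m = 20428 km.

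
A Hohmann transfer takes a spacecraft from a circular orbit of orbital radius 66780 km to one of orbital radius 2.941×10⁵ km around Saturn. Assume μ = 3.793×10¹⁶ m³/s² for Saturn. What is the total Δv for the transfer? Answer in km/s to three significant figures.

r₁ = 66780 km = 6.678×10⁷ m.
r₂ = 2.941×10⁵ km = 2.941×10⁸ m.
Transfer ellipse a_t = (r₁ + r₂)/2 = 1.804×10⁸ m.
At r₁: circular v_c1 = √(μ/r₁) = 23830 m/s; transfer-perikrone v_p = √[μ(2/r₁ − 1/a_t)] = 30430 m/s.
Δv₁ = v_p − v_c1 = 6594 m/s.
At r₂: circular v_c2 = √(μ/r₂) = 11360 m/s; transfer-apokrone v_a = √[μ(2/r₂ − 1/a_t)] = 6909 m/s.
Δv₂ = v_c2 − v_a = 4448 m/s.
Total Δv = Δv₁ + Δv₂ = 11040 m/s = 11.04 km/s.

Δv_total ≈ 11.0 km/s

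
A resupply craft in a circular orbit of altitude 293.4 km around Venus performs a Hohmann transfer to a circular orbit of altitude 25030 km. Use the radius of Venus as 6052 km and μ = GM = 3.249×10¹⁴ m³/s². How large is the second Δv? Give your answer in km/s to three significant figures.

Δv ≈ 1.35 km/s

r₁ = 6052 + 293.4 = 6345.4 km = 6.3454×10⁶ m.
r₂ = 6052 + 25030 = 31082 km = 3.1082×10⁷ m.
Transfer ellipse a_t = (r₁ + r₂)/2 = 1.871×10⁷ m.
At r₁: circular v_c1 = √(μ/r₁) = 7156 m/s; transfer-periapsis v_p = √[μ(2/r₁ − 1/a_t)] = 9222 m/s.
At r₂: circular v_c2 = √(μ/r₂) = 3233 m/s; transfer-apoapsis v_a = √[μ(2/r₂ − 1/a_t)] = 1883 m/s.
Δv₂ = v_c2 − v_a = 1350 m/s.
= 1.350 km/s.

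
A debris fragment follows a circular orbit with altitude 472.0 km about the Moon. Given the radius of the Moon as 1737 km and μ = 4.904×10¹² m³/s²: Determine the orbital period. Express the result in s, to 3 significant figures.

r = 1737 + 472.0 = 2209.0 km = 2.2090×10⁶ m.
Kepler's third law: T = 2π√(r³/μ) = 2π√((2.209×10⁶)³ / 4.904×10¹²).
r³/μ = 2.198×10⁶ s², so T = 2π × 1.483×10³ = 9.315×10³ s.

T ≈ 9320 s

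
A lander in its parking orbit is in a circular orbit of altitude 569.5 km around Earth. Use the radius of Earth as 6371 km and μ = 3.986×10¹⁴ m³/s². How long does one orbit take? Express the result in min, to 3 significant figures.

r = 6371 + 569.5 = 6940.5 km = 6.9405×10⁶ m.
Kepler's third law: T = 2π√(r³/μ) = 2π√((6.940×10⁶)³ / 3.986×10¹⁴).
r³/μ = 8.388×10⁵ s², so T = 2π × 9.158×10² = 5.754×10³ s.
Converting: 5.754×10³ s ÷ 60.00 = 95.91 min.

T ≈ 95.9 min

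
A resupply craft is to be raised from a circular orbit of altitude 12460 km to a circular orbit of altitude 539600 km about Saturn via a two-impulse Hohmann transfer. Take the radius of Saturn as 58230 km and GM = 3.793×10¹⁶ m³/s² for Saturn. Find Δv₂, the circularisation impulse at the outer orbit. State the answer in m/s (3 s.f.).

Δv ≈ 4300 m/s

r₁ = 58230 + 12460 = 70690 km = 7.0690×10⁷ m.
r₂ = 58230 + 539600 = 597830 km = 5.9783×10⁸ m.
Transfer ellipse a_t = (r₁ + r₂)/2 = 3.343×10⁸ m.
At r₁: circular v_c1 = √(μ/r₁) = 23160 m/s; transfer-perikrone v_p = √[μ(2/r₁ − 1/a_t)] = 30980 m/s.
At r₂: circular v_c2 = √(μ/r₂) = 7965 m/s; transfer-apokrone v_a = √[μ(2/r₂ − 1/a_t)] = 3663 m/s.
Δv₂ = v_c2 − v_a = 4302 m/s.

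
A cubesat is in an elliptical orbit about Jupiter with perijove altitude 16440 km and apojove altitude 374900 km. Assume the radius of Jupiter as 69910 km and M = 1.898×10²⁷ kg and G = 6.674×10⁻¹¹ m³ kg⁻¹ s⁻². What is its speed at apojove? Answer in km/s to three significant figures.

v ≈ 9.62 km/s

μ = GM = 6.674×10⁻¹¹ × 1.898×10²⁷ = 1.267×10¹⁷ m³/s².
r_p = 69910 + 16440 = 86350 km = 8.6350×10⁷ m.
r_a = 69910 + 374900 = 444810 km = 4.4481×10⁸ m.
Semi-major axis a = (r_p + r_a)/2 = 2.6558×10⁵ km = 2.656×10⁸ m.
Vis-viva: v² = μ(2/r − 1/a) = 1.267×10¹⁷ × (4.496×10⁻⁹ − 3.765×10⁻⁹) = 9.259×10⁷ m²/s².
v = 9622 m/s = 9.622 km/s.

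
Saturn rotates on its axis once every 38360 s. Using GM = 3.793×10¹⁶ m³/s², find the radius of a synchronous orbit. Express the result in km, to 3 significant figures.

r_sync ≈ 1.12×10⁵ km

A synchronous orbit has period T, so by Kepler's third law a = (μT²/4π²)^(1/3).
μT²/4π² = 3.793×10¹⁶ × (3.836×10⁴)² / 39.48 = 1.414×10²⁴ m³.
a = 1.122×10⁸ m = 1.1223×10⁵ km.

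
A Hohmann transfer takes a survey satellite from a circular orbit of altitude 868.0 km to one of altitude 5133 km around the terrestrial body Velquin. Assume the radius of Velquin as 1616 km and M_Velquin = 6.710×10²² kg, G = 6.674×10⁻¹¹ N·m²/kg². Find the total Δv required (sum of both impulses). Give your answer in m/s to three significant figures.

Δv_total ≈ 498 m/s

μ = GM = 6.674×10⁻¹¹ × 6.710×10²² = 4.478×10¹² m³/s².
r₁ = 1616 + 868.0 = 2484.0 km = 2.4840×10⁶ m.
r₂ = 1616 + 5133 = 6749.0 km = 6.7490×10⁶ m.
Transfer ellipse a_t = (r₁ + r₂)/2 = 4.616×10⁶ m.
At r₁: circular v_c1 = √(μ/r₁) = 1343 m/s; transfer-periapsis v_p = √[μ(2/r₁ − 1/a_t)] = 1623 m/s.
Δv₁ = v_p − v_c1 = 280.8 m/s.
At r₂: circular v_c2 = √(μ/r₂) = 814.6 m/s; transfer-apoapsis v_a = √[μ(2/r₂ − 1/a_t)] = 597.5 m/s.
Δv₂ = v_c2 − v_a = 217.1 m/s.
Total Δv = Δv₁ + Δv₂ = 497.8 m/s.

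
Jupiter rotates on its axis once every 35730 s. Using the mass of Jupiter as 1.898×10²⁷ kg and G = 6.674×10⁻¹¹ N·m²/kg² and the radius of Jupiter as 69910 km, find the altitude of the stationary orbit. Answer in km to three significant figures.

h_sync ≈ 90100 km

μ = GM = 6.674×10⁻¹¹ × 1.898×10²⁷ = 1.267×10¹⁷ m³/s².
A synchronous orbit has period T, so by Kepler's third law a = (μT²/4π²)^(1/3).
μT²/4π² = 1.267×10¹⁷ × (3.573×10⁴)² / 39.48 = 4.096×10²⁴ m³.
a = 1.600×10⁸ m = 1.6000×10⁵ km.
Altitude h = a − R = 1.6000×10⁵ − 69910 = 90094 km.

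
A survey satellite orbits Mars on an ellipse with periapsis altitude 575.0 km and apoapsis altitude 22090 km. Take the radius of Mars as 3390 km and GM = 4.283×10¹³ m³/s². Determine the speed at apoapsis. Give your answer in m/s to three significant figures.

r_p = 3390 + 575.0 = 3965.0 km = 3.9650×10⁶ m.
r_a = 3390 + 22090 = 25480 km = 2.5480×10⁷ m.
Semi-major axis a = (r_p + r_a)/2 = 14722 km = 1.472×10⁷ m.
Vis-viva: v² = μ(2/r − 1/a) = 4.283×10¹³ × (7.849×10⁻⁸ − 6.792×10⁻⁸) = 4.527×10⁵ m²/s².
v = 672.8 m/s.

v ≈ 673 m/s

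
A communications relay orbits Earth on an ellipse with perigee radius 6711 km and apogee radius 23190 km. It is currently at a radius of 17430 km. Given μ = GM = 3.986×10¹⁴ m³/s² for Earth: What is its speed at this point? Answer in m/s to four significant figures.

v ≈ 4368 m/s

Semi-major axis a = (r_p + r_a)/2 = 14950 km = 1.495×10⁷ m.
Vis-viva: v² = μ(2/r − 1/a) = 3.986×10¹⁴ × (1.147×10⁻⁷ − 6.689×10⁻⁸) = 1.908×10⁷ m²/s².
v = 4368 m/s.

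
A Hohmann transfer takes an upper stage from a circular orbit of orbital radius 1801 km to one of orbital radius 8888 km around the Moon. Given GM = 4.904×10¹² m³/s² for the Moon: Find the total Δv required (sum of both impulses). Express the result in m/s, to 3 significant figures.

Δv_total ≈ 789 m/s

r₁ = 1801 km = 1.801×10⁶ m.
r₂ = 8888 km = 8.888×10⁶ m.
Transfer ellipse a_t = (r₁ + r₂)/2 = 5.344×10⁶ m.
At r₁: circular v_c1 = √(μ/r₁) = 1650 m/s; transfer-perilune v_p = √[μ(2/r₁ − 1/a_t)] = 2128 m/s.
Δv₁ = v_p − v_c1 = 477.8 m/s.
At r₂: circular v_c2 = √(μ/r₂) = 742.8 m/s; transfer-apolune v_a = √[μ(2/r₂ − 1/a_t)] = 431.2 m/s.
Δv₂ = v_c2 − v_a = 311.6 m/s.
Total Δv = Δv₁ + Δv₂ = 789.5 m/s.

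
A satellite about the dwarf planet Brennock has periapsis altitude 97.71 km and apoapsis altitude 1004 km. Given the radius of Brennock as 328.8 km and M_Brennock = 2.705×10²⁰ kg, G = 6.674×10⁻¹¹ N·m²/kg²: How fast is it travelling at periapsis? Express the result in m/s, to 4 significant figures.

v ≈ 253.2 m/s

μ = GM = 6.674×10⁻¹¹ × 2.705×10²⁰ = 1.805×10¹⁰ m³/s².
r_p = 328.8 + 97.71 = 426.51 km = 4.2651×10⁵ m.
r_a = 328.8 + 1004 = 1332.8 km = 1.3328×10⁶ m.
Semi-major axis a = (r_p + r_a)/2 = 879.65 km = 8.797×10⁵ m.
Vis-viva: v² = μ(2/r − 1/a) = 1.805×10¹⁰ × (4.689×10⁻⁶ − 1.137×10⁻⁶) = 6.413×10⁴ m²/s².
v = 253.2 m/s.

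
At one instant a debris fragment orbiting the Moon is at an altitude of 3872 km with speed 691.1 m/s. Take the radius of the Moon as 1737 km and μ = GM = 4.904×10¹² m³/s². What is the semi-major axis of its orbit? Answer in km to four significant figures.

a ≈ 3858 km

r = 1737 + 3872 = 5609.0 km = 5.609×10⁶ m.
Specific orbital energy ε = v²/2 − μ/r = (691.1)²/2 − 4.904×10¹²/5.609×10⁶ = -6.355×10⁵ J/kg.
Since ε = −μ/(2a), a = −μ/(2ε) = 3.858×10⁶ m = 3858.4 km.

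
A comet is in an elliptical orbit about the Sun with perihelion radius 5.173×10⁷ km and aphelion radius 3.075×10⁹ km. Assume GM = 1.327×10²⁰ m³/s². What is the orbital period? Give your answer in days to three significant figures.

Semi-major axis a = (r_p + r_a)/2 = (5.1730×10⁷ + 3.0750×10⁹)/2 = 1.5634×10⁹ km = 1.563×10¹² m.
By Kepler's third law T = 2π√(a³/μ) = 2π × 1.697×10⁸ = 1.066×10⁹ s.
= 12340 days.

T ≈ 12300 days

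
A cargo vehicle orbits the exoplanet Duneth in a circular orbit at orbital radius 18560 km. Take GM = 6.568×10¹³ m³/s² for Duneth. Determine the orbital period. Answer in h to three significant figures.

r = 18560 km = 1.856×10⁷ m.
Kepler's third law: T = 2π√(r³/μ) = 2π√((1.856×10⁷)³ / 6.568×10¹³).
r³/μ = 9.734×10⁷ s², so T = 2π × 9.866×10³ = 6.199×10⁴ s.
Converting: 6.199×10⁴ s ÷ 3600 = 17.22 h.

T ≈ 17.2 h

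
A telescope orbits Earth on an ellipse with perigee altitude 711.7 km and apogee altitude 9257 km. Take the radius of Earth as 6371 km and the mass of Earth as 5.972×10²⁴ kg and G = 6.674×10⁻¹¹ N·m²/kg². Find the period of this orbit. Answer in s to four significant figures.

μ = GM = 6.674×10⁻¹¹ × 5.972×10²⁴ = 3.986×10¹⁴ m³/s².
r_p = 6371 + 711.7 = 7082.7 km = 7.0827×10⁶ m.
r_a = 6371 + 9257 = 15628 km = 1.5628×10⁷ m.
Semi-major axis a = (r_p + r_a)/2 = (7082.7 + 15628)/2 = 11355 km = 1.136×10⁷ m.
By Kepler's third law T = 2π√(a³/μ) = 2π × 1.917×10³ = 1.204×10⁴ s.

T ≈ 12040 s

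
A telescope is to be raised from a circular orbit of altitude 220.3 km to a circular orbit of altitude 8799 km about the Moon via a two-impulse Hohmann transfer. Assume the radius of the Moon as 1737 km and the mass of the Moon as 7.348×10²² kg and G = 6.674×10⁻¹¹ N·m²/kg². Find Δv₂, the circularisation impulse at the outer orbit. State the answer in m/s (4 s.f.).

Δv ≈ 300.3 m/s

μ = GM = 6.674×10⁻¹¹ × 7.348×10²² = 4.904×10¹² m³/s².
r₁ = 1737 + 220.3 = 1957.3 km = 1.9573×10⁶ m.
r₂ = 1737 + 8799 = 10536 km = 1.0536×10⁷ m.
Transfer ellipse a_t = (r₁ + r₂)/2 = 6.247×10⁶ m.
At r₁: circular v_c1 = √(μ/r₁) = 1583 m/s; transfer-perilune v_p = √[μ(2/r₁ − 1/a_t)] = 2056 m/s.
At r₂: circular v_c2 = √(μ/r₂) = 682.2 m/s; transfer-apolune v_a = √[μ(2/r₂ − 1/a_t)] = 381.9 m/s.
Δv₂ = v_c2 − v_a = 300.3 m/s.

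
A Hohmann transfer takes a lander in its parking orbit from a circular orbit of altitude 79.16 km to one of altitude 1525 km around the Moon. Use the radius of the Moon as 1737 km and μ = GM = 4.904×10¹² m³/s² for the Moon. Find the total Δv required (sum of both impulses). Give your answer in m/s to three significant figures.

Δv_total ≈ 408 m/s

r₁ = 1737 + 79.16 = 1816.2 km = 1.8162×10⁶ m.
r₂ = 1737 + 1525 = 3262.0 km = 3.2620×10⁶ m.
Transfer ellipse a_t = (r₁ + r₂)/2 = 2.539×10⁶ m.
At r₁: circular v_c1 = √(μ/r₁) = 1643 m/s; transfer-perilune v_p = √[μ(2/r₁ − 1/a_t)] = 1863 m/s.
Δv₁ = v_p − v_c1 = 219.3 m/s.
At r₂: circular v_c2 = √(μ/r₂) = 1226 m/s; transfer-apolune v_a = √[μ(2/r₂ − 1/a_t)] = 1037 m/s.
Δv₂ = v_c2 − v_a = 189.1 m/s.
Total Δv = Δv₁ + Δv₂ = 408.4 m/s.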